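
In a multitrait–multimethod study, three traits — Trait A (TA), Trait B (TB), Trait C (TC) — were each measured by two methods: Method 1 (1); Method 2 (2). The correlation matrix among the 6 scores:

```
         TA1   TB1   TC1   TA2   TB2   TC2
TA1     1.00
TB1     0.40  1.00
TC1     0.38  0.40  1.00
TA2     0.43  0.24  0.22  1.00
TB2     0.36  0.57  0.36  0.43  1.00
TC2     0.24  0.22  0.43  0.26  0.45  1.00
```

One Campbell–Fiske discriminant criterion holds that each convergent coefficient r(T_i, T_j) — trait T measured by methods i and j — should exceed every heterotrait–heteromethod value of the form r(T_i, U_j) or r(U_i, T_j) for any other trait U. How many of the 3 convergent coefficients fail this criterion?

0

Checking each validity diagonal entry against its comparison values:
TA (methods 1·2): 0.43 vs {0.36, 0.24, 0.24, 0.22} → pass.
TB (methods 1·2): 0.57 vs {0.24, 0.36, 0.22, 0.36} → pass.
TC (methods 1·2): 0.43 vs {0.22, 0.24, 0.36, 0.22} → pass.
0 of 3 fail.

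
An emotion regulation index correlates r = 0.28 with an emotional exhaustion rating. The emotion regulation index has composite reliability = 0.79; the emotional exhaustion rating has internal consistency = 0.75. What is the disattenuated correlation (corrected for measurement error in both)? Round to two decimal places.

0.36

r_true = r_obs / √(r_xx · r_yy) = 0.28 / √(0.79 × 0.75) = 0.28 / √0.5925 = 0.28 / 0.7697 ≈ 0.36.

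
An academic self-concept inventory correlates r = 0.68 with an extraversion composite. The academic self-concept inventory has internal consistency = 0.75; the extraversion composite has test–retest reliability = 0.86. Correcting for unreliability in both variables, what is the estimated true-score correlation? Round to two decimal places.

r_true = r_obs / √(r_xx · r_yy) = 0.68 / √(0.75 × 0.86) = 0.68 / √0.6450 = 0.68 / 0.8031 ≈ 0.85.

0.85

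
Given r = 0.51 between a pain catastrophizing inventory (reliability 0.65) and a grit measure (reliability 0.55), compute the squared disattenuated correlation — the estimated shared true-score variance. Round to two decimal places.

0.73

Disattenuated r = 0.51 / √(0.65 × 0.55) = 0.51 / 0.5979 = 0.8530.
Shared true-score variance = 0.8530² = 0.7276 ≈ 0.73.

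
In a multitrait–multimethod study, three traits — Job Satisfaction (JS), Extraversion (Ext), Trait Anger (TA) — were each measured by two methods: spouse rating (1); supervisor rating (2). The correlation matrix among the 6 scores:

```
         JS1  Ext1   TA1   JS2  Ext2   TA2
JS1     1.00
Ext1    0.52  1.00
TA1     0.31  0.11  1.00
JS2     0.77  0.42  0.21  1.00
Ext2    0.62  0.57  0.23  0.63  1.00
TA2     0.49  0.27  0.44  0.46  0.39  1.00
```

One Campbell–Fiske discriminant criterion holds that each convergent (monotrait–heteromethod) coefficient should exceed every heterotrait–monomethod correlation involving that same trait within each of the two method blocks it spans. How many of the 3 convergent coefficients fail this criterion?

Each convergent coefficient versus the relevant comparison correlations:
JS (methods 1·2): 0.77 vs {0.52, 0.63, 0.31, 0.46} → pass.
Ext (methods 1·2): 0.57 vs {0.52, 0.63, 0.11, 0.39} → fail.
TA (methods 1·2): 0.44 vs {0.31, 0.46, 0.11, 0.39} → fail.
2 of 3 fail.

2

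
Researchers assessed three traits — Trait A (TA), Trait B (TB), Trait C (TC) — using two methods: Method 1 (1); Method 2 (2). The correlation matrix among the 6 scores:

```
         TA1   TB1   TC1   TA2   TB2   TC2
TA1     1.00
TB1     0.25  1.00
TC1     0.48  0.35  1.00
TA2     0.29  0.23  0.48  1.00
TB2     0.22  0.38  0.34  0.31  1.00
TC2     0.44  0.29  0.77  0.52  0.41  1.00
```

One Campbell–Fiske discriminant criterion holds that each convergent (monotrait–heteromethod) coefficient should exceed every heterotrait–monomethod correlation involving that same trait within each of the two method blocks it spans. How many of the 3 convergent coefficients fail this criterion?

2

Checking each validity diagonal entry against its comparison values:
TA (methods 1·2): 0.29 vs {0.25, 0.31, 0.48, 0.52} → fail.
TB (methods 1·2): 0.38 vs {0.25, 0.31, 0.35, 0.41} → fail.
TC (methods 1·2): 0.77 vs {0.48, 0.52, 0.35, 0.41} → pass.
2 of 3 fail.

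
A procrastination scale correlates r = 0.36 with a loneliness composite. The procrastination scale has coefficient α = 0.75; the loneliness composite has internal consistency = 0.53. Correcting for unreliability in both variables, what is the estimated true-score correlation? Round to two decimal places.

r_true = r_obs / √(r_xx · r_yy) = 0.36 / √(0.75 × 0.53) = 0.36 / √0.3975 = 0.36 / 0.6305 ≈ 0.57.

0.57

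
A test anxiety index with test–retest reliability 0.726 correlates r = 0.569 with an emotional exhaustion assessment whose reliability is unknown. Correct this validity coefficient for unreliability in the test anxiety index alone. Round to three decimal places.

0.668

Single correction: r_c = r_obs / √r_xx = 0.569 / √0.726 = 0.569 / 0.8521 ≈ 0.668.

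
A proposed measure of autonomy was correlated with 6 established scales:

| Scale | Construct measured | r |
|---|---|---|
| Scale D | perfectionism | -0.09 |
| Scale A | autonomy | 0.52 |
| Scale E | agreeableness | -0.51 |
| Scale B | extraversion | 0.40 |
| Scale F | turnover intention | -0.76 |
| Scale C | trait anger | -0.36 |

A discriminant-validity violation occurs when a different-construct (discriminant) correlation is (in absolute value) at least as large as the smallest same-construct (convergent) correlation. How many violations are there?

1

Convergent (same construct = autonomy): Scale A.
Smallest convergent = 0.52. Discriminant |r|: 0.09, 0.51, 0.40, 0.76, 0.36; count ≥ 0.52 → 1.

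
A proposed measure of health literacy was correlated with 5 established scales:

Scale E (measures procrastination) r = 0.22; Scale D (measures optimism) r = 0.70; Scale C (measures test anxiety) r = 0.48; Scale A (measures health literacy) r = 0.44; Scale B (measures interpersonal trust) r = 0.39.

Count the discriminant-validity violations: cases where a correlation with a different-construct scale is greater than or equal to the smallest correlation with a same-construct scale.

2

Convergent (same construct = health literacy): Scale A.
Smallest convergent = 0.44. Discriminant values: 0.22, 0.70, 0.48, 0.39; count ≥ 0.44 → 2.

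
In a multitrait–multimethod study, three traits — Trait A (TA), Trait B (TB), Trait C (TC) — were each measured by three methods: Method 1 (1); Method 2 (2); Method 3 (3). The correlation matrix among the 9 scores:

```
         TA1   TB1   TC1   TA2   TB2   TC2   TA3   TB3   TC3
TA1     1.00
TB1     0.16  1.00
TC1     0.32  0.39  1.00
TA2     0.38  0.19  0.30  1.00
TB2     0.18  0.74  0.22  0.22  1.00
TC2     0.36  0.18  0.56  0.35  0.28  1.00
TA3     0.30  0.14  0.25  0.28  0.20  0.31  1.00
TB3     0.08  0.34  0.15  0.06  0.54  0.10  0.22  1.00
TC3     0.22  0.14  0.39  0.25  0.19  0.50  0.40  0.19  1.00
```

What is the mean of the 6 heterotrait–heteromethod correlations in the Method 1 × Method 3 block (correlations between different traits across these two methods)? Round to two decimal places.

HTHM values (method 1 × method 3): 0.08, 0.22, 0.14, 0.14, 0.25, 0.15; mean = 0.98/6 = 0.16.

0.16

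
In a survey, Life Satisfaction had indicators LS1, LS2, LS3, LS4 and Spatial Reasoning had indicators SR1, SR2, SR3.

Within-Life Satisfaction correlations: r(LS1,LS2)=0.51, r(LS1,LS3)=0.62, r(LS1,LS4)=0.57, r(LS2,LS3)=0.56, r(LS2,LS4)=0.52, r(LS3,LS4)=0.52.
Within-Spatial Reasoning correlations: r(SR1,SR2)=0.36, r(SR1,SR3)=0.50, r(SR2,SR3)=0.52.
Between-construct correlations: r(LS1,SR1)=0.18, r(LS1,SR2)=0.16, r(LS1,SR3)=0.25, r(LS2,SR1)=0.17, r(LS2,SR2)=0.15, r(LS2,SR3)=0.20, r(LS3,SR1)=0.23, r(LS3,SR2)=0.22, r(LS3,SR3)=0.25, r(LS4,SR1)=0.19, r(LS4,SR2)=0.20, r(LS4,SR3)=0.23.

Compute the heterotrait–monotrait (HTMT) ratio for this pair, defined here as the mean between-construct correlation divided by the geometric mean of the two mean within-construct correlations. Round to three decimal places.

0.403

Between-construct mean = 2.43/12 = 0.2025.
Mean within-LS = 3.30/6 = 0.5500; mean within-SR = 1.38/3 = 0.4600.
Geometric mean = √(0.5500 × 0.4600) = 0.5030.
HTMT = 0.2025 / 0.5030 = 0.403.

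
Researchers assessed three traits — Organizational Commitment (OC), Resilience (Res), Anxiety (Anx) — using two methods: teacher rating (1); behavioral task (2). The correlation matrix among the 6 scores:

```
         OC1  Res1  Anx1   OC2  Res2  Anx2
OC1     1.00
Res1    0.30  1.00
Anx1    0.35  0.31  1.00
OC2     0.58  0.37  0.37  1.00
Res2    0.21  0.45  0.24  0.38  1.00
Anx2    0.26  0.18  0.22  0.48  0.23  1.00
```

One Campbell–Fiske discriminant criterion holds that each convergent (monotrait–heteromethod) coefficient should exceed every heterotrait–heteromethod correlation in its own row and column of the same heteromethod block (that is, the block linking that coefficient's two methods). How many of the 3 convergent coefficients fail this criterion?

1

Each convergent coefficient versus the relevant comparison correlations:
OC (methods 1·2): 0.58 vs {0.21, 0.37, 0.26, 0.37} → pass.
Res (methods 1·2): 0.45 vs {0.37, 0.21, 0.18, 0.24} → pass.
Anx (methods 1·2): 0.22 vs {0.37, 0.26, 0.24, 0.18} → fail.
1 of 3 fail.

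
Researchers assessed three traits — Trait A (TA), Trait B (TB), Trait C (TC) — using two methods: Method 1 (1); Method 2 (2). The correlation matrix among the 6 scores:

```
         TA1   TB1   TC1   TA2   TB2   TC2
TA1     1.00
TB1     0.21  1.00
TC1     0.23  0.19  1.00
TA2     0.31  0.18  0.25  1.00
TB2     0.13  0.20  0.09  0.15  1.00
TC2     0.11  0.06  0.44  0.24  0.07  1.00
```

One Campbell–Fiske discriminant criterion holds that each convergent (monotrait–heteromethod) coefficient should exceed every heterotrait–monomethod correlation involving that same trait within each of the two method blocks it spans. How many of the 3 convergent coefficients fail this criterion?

Each convergent coefficient versus the relevant comparison correlations:
TA (methods 1·2): 0.31 vs {0.21, 0.15, 0.23, 0.24} → pass.
TB (methods 1·2): 0.20 vs {0.21, 0.15, 0.19, 0.07} → fail.
TC (methods 1·2): 0.44 vs {0.23, 0.24, 0.19, 0.07} → pass.
1 of 3 fail.

1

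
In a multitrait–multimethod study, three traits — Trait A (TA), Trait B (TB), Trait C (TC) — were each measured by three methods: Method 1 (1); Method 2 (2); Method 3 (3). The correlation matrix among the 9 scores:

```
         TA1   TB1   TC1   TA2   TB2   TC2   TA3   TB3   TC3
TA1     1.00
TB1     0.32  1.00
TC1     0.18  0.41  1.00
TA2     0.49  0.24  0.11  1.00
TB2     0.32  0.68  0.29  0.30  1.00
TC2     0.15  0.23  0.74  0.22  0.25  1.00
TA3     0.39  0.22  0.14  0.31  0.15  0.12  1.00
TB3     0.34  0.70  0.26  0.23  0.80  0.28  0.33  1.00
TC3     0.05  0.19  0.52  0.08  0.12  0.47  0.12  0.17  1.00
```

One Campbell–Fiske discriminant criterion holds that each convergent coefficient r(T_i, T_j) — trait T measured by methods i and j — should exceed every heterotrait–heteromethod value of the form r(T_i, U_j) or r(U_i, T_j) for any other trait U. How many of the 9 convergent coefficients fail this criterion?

Convergent coefficients and their comparison sets:
TA (methods 1·2): 0.49 vs {0.32, 0.24, 0.15, 0.11} → pass.
TA (methods 1·3): 0.39 vs {0.34, 0.22, 0.05, 0.14} → pass.
TA (methods 2·3): 0.31 vs {0.23, 0.15, 0.08, 0.12} → pass.
TB (methods 1·2): 0.68 vs {0.24, 0.32, 0.23, 0.29} → pass.
TB (methods 1·3): 0.70 vs {0.22, 0.34, 0.19, 0.26} → pass.
TB (methods 2·3): 0.80 vs {0.15, 0.23, 0.12, 0.28} → pass.
TC (methods 1·2): 0.74 vs {0.11, 0.15, 0.29, 0.23} → pass.
TC (methods 1·3): 0.52 vs {0.14, 0.05, 0.26, 0.19} → pass.
TC (methods 2·3): 0.47 vs {0.12, 0.08, 0.28, 0.12} → pass.
0 of 9 fail.

0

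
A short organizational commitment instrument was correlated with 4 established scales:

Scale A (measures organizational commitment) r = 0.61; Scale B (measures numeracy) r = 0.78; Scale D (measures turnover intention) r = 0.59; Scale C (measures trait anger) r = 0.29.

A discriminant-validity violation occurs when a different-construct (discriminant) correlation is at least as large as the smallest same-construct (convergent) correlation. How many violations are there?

1

Convergent (same construct = organizational commitment): Scale A.
Smallest convergent = 0.61. Discriminant values: 0.78, 0.59, 0.29; count ≥ 0.61 → 1.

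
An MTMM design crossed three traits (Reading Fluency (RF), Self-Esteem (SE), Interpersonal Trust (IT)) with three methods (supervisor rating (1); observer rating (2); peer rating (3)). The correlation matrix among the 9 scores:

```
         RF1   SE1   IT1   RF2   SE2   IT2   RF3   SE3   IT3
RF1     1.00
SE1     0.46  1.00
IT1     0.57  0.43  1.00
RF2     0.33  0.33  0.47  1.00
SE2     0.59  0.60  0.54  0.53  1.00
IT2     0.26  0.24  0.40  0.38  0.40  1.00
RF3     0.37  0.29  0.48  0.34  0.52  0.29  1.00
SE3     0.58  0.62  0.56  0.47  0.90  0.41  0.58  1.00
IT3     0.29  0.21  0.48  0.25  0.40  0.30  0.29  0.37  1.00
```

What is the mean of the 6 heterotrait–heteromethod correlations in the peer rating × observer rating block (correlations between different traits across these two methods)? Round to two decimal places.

HTHM values (method 3 × method 2): 0.52, 0.29, 0.47, 0.41, 0.25, 0.40; mean = 2.34/6 = 0.39.

0.39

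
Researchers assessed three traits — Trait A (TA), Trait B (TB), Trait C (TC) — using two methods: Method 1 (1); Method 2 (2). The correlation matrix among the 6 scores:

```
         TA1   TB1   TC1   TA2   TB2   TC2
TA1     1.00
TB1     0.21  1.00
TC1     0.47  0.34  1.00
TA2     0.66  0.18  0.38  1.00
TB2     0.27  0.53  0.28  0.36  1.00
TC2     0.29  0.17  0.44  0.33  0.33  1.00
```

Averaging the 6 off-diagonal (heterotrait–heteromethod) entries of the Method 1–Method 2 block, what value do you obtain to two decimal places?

0.26

HTHM values (method 1 × method 2): 0.27, 0.29, 0.18, 0.17, 0.38, 0.28; mean = 1.57/6 = 0.26.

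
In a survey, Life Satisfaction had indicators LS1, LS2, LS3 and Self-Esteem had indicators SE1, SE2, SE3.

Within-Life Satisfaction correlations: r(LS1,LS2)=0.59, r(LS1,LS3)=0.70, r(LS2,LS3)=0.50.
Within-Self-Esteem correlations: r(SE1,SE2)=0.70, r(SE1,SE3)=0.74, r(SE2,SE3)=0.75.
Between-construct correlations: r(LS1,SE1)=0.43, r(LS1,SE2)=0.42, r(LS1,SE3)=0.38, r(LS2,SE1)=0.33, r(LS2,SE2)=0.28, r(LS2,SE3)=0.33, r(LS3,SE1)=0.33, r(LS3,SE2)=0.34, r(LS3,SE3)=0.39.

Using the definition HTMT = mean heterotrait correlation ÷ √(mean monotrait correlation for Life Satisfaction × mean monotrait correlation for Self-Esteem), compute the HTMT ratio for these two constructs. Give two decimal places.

Mean heterotrait r = 3.23/9 = 0.3589.
Mean within-LS = 1.79/3 = 0.5967; mean within-SE = 2.19/3 = 0.7300.
Geometric mean = √(0.5967 × 0.7300) = 0.6600.
HTMT = 0.3589 / 0.6600 = 0.54.

0.54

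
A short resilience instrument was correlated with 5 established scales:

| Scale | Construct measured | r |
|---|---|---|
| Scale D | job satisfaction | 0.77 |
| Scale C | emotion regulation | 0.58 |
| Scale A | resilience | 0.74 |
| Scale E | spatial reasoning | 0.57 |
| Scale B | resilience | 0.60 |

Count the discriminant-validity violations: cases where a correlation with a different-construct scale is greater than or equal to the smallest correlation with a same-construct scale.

1

Convergent (same construct = resilience): Scale A, Scale B.
Smallest convergent = 0.60. Discriminant values: 0.77, 0.58, 0.57; count ≥ 0.60 → 1.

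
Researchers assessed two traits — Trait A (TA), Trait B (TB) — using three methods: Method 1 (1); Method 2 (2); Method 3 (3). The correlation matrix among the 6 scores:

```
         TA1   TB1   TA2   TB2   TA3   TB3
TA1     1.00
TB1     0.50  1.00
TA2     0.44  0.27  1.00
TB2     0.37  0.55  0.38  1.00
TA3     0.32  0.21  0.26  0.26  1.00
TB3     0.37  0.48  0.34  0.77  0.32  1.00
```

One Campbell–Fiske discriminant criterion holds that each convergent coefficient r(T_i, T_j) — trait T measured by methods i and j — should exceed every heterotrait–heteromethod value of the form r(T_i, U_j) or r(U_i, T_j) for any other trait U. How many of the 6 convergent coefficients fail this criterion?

2

Each convergent coefficient versus the relevant comparison correlations:
TA (methods 1·2): 0.44 vs {0.37, 0.27} → pass.
TA (methods 1·3): 0.32 vs {0.37, 0.21} → fail.
TA (methods 2·3): 0.26 vs {0.34, 0.26} → fail.
TB (methods 1·2): 0.55 vs {0.27, 0.37} → pass.
TB (methods 1·3): 0.48 vs {0.21, 0.37} → pass.
TB (methods 2·3): 0.77 vs {0.26, 0.34} → pass.
2 of 6 fail.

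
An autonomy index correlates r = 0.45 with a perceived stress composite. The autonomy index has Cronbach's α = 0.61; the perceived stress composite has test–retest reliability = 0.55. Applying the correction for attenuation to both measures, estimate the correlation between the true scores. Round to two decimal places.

r_true = r_obs / √(r_xx · r_yy) = 0.45 / √(0.61 × 0.55) = 0.45 / √0.3355 = 0.45 / 0.5792 ≈ 0.78.

0.78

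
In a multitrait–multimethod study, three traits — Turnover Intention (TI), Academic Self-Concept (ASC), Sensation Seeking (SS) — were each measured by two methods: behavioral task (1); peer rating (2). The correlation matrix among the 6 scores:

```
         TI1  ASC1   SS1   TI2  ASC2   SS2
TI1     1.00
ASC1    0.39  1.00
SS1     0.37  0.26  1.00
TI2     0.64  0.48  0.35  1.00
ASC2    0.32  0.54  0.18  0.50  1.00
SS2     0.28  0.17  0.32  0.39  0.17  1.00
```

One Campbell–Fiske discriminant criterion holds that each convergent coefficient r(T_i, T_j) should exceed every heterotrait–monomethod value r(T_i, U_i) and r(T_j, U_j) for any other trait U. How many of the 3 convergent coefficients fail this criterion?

Convergent coefficients and their comparison sets:
TI (methods 1·2): 0.64 vs {0.39, 0.50, 0.37, 0.39} → pass.
ASC (methods 1·2): 0.54 vs {0.39, 0.50, 0.26, 0.17} → pass.
SS (methods 1·2): 0.32 vs {0.37, 0.39, 0.26, 0.17} → fail.
1 of 3 fail.

1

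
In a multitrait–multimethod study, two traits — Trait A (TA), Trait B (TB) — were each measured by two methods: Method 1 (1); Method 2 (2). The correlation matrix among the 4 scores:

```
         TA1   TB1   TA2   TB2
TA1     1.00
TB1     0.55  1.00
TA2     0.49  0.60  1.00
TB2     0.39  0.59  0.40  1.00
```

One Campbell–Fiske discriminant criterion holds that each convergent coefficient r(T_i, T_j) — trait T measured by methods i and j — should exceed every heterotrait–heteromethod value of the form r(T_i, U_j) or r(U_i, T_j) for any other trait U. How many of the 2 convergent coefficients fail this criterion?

Each convergent coefficient versus the relevant comparison correlations:
TA (methods 1·2): 0.49 vs {0.39, 0.60} → fail.
TB (methods 1·2): 0.59 vs {0.60, 0.39} → fail.
2 of 2 fail.

2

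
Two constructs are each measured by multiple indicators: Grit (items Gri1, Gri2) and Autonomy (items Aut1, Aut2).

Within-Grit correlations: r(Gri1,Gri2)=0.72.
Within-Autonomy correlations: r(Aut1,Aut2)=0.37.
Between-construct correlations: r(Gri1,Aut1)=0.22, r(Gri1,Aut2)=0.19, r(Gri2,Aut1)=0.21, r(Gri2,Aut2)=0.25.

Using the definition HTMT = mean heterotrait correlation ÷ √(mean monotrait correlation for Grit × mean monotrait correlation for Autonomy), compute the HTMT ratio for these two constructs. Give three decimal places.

0.421

Mean between = 0.87/4 = 0.2175.
Mean within-Gri = 0.72/1 = 0.7200; mean within-Aut = 0.37/1 = 0.3700.
Geometric mean = √(0.7200 × 0.3700) = 0.5161.
HTMT = 0.2175 / 0.5161 = 0.421.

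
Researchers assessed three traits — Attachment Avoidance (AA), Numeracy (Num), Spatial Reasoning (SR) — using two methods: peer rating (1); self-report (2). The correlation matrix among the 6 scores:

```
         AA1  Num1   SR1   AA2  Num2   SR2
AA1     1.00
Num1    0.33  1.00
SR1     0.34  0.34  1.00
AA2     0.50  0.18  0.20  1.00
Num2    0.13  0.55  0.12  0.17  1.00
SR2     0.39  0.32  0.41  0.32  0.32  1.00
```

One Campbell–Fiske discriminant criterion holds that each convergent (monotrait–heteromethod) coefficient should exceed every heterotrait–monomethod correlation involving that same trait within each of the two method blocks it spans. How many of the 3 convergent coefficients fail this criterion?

Convergent coefficients and their comparison sets:
AA (methods 1·2): 0.50 vs {0.33, 0.17, 0.34, 0.32} → pass.
Num (methods 1·2): 0.55 vs {0.33, 0.17, 0.34, 0.32} → pass.
SR (methods 1·2): 0.41 vs {0.34, 0.32, 0.34, 0.32} → pass.
0 of 3 fail.

0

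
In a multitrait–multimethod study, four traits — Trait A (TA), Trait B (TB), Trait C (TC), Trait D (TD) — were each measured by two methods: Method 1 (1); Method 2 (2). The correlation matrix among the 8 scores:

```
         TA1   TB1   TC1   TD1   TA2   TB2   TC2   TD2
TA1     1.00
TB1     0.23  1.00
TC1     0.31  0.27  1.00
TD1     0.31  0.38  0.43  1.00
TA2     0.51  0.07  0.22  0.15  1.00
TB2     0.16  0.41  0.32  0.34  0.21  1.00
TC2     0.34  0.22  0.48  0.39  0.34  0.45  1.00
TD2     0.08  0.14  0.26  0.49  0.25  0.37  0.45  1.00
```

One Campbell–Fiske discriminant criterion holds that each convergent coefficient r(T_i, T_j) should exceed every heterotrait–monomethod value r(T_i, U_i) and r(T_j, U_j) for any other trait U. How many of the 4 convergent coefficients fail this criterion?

Each convergent coefficient versus the relevant comparison correlations:
TA (methods 1·2): 0.51 vs {0.23, 0.21, 0.31, 0.34, 0.31, 0.25} → pass.
TB (methods 1·2): 0.41 vs {0.23, 0.21, 0.27, 0.45, 0.38, 0.37} → fail.
TC (methods 1·2): 0.48 vs {0.31, 0.34, 0.27, 0.45, 0.43, 0.45} → pass.
TD (methods 1·2): 0.49 vs {0.31, 0.25, 0.38, 0.37, 0.43, 0.45} → pass.
1 of 4 fail.

1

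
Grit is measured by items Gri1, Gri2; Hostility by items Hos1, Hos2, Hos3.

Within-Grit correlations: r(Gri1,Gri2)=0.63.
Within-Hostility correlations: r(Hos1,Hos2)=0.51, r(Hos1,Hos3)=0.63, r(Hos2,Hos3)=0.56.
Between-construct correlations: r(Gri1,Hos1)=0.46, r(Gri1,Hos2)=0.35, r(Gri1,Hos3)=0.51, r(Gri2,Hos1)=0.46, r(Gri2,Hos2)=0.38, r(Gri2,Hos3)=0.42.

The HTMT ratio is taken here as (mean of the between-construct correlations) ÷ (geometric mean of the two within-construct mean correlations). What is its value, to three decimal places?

Mean between = 2.58/6 = 0.4300.
Mean within-Gri = 0.63/1 = 0.6300; mean within-Hos = 1.70/3 = 0.5667.
Geometric mean = √(0.6300 × 0.5667) = 0.5975.
HTMT = 0.4300 / 0.5975 = 0.720.

0.720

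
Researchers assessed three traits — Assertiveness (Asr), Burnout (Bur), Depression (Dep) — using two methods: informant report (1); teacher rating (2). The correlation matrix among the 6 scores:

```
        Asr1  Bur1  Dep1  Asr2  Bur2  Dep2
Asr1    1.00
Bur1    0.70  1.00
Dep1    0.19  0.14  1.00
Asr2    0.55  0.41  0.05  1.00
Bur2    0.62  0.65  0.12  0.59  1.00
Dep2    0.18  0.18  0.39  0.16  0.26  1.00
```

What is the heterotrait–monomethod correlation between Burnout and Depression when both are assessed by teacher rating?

Different traits, same method: r(Bur2, Dep2) = 0.26.

0.26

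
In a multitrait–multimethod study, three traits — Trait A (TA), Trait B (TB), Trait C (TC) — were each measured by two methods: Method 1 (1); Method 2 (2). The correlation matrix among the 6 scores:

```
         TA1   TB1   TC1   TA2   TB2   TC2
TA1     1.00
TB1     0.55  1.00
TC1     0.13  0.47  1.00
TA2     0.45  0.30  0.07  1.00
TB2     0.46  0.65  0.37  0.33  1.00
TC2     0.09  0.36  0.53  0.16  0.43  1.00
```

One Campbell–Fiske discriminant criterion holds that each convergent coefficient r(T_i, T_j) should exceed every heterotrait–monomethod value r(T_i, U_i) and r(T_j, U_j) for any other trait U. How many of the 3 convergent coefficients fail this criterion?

Each convergent coefficient versus the relevant comparison correlations:
TA (methods 1·2): 0.45 vs {0.55, 0.33, 0.13, 0.16} → fail.
TB (methods 1·2): 0.65 vs {0.55, 0.33, 0.47, 0.43} → pass.
TC (methods 1·2): 0.53 vs {0.13, 0.16, 0.47, 0.43} → pass.
1 of 3 fail.

1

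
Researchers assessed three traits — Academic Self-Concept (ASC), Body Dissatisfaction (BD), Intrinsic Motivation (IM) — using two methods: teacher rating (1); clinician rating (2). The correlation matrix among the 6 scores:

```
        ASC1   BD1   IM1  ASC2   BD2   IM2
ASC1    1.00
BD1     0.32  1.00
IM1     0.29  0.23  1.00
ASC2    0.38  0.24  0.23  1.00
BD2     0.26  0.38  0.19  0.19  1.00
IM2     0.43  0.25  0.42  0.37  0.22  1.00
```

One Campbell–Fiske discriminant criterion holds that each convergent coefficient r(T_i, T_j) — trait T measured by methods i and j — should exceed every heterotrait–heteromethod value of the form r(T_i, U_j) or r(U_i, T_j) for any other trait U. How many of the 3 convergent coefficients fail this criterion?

Checking each validity diagonal entry against its comparison values:
ASC (methods 1·2): 0.38 vs {0.26, 0.24, 0.43, 0.23} → fail.
BD (methods 1·2): 0.38 vs {0.24, 0.26, 0.25, 0.19} → pass.
IM (methods 1·2): 0.42 vs {0.23, 0.43, 0.19, 0.25} → fail.
2 of 3 fail.

2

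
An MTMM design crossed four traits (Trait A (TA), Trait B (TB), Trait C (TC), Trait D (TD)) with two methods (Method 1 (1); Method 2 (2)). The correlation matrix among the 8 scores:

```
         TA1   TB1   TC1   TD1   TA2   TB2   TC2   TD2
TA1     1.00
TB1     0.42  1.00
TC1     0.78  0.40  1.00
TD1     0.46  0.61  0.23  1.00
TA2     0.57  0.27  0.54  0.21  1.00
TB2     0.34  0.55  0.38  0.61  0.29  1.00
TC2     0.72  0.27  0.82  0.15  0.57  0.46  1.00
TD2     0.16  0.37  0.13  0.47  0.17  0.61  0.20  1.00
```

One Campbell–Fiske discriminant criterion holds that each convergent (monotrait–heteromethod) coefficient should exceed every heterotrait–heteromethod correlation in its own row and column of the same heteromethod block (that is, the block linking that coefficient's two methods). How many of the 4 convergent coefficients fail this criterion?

Each convergent coefficient versus the relevant comparison correlations:
TA (methods 1·2): 0.57 vs {0.34, 0.27, 0.72, 0.54, 0.16, 0.21} → fail.
TB (methods 1·2): 0.55 vs {0.27, 0.34, 0.27, 0.38, 0.37, 0.61} → fail.
TC (methods 1·2): 0.82 vs {0.54, 0.72, 0.38, 0.27, 0.13, 0.15} → pass.
TD (methods 1·2): 0.47 vs {0.21, 0.16, 0.61, 0.37, 0.15, 0.13} → fail.
3 of 4 fail.

3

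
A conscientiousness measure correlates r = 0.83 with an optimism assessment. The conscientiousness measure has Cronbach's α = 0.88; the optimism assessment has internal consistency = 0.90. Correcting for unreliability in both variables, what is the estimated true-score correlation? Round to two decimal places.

r_true = r_obs / √(r_xx · r_yy) = 0.83 / √(0.88 × 0.90) = 0.83 / √0.7920 = 0.83 / 0.8899 ≈ 0.93.

0.93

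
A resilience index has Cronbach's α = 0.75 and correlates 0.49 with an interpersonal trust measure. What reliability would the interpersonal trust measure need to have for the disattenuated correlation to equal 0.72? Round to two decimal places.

r_true = r_obs / √(r_xx · r_yy) ⇒ 0.72 = 0.49 / √(0.75 · r_yy).
√(0.75 · r_yy) = 0.49 / 0.72 = 0.6806; 0.75 · r_yy = 0.4632; r_yy = 0.4632 / 0.75 ≈ 0.62.

0.62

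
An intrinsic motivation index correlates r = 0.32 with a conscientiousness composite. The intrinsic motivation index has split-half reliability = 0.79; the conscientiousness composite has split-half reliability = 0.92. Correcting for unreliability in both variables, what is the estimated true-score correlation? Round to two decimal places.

0.38

r_true = r_obs / √(r_xx · r_yy) = 0.32 / √(0.79 × 0.92) = 0.32 / √0.7268 = 0.32 / 0.8525 ≈ 0.38.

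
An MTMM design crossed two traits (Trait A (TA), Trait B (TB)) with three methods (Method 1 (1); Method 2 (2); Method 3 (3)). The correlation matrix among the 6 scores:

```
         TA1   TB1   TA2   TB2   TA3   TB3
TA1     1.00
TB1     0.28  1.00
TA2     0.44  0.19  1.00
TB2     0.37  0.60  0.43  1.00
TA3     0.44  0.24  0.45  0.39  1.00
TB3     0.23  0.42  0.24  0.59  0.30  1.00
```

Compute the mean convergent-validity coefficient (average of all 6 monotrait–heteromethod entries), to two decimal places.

0.49

Convergent values: 0.44, 0.44, 0.45, 0.60, 0.42, 0.59; mean = 2.94/6 = 0.49.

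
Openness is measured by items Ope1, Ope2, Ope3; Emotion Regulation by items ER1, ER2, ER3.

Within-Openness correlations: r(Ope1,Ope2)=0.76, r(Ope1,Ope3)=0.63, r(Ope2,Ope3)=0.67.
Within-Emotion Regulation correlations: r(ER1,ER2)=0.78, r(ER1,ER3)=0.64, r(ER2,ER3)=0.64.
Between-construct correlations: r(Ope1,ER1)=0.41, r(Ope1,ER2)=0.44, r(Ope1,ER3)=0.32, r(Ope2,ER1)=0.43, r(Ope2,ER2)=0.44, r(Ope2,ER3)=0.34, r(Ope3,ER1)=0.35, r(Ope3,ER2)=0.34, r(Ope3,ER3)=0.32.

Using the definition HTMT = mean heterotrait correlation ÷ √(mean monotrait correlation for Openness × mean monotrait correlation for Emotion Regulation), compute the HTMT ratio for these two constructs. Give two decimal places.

Between-construct mean = 3.39/9 = 0.3767.
Mean within-Ope = 2.06/3 = 0.6867; mean within-ER = 2.06/3 = 0.6867.
Geometric mean = √(0.6867 × 0.6867) = 0.6867.
HTMT = 0.3767 / 0.6867 = 0.55.

0.55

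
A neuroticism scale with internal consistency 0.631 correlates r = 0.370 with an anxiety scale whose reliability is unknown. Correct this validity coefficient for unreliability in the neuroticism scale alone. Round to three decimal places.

Single correction: r_c = r_obs / √r_xx = 0.370 / √0.631 = 0.370 / 0.7944 ≈ 0.466.

0.466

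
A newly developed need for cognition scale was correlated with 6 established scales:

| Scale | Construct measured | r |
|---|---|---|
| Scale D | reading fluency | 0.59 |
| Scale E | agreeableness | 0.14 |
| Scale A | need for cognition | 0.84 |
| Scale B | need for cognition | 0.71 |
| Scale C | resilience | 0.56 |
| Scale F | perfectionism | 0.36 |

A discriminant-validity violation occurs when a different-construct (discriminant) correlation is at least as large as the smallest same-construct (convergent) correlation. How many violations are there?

Convergent (same construct = need for cognition): Scale A, Scale B.
Smallest convergent = 0.71. Discriminant values: 0.59, 0.14, 0.56, 0.36; count ≥ 0.71 → 0.

0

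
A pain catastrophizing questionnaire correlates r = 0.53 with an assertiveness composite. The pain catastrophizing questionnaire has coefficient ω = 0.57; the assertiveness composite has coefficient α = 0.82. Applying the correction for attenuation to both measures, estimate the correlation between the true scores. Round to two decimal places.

r_true = r_obs / √(r_xx · r_yy) = 0.53 / √(0.57 × 0.82) = 0.53 / √0.4674 = 0.53 / 0.6837 ≈ 0.78.

0.78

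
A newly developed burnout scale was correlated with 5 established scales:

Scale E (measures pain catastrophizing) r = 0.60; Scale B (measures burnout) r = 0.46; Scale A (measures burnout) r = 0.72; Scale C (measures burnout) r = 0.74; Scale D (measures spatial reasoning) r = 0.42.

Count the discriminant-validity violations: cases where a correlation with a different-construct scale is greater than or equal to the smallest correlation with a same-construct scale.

1

Convergent (same construct = burnout): Scale B, Scale A, Scale C.
Smallest convergent = 0.46. Discriminant values: 0.60, 0.42; count ≥ 0.46 → 1.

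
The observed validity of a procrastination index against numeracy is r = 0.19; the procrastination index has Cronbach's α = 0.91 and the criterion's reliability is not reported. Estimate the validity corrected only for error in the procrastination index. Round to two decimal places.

Single correction: r_c = r_obs / √r_xx = 0.19 / √0.91 = 0.19 / 0.9539 ≈ 0.20.

0.20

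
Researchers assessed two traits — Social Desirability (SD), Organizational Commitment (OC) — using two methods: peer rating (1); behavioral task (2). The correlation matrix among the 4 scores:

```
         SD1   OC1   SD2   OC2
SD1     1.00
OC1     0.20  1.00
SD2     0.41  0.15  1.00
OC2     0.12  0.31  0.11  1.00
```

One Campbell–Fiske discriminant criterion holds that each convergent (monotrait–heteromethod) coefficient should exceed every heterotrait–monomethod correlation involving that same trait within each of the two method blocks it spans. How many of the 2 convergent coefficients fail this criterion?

Convergent coefficients and their comparison sets:
SD (methods 1·2): 0.41 vs {0.20, 0.11} → pass.
OC (methods 1·2): 0.31 vs {0.20, 0.11} → pass.
0 of 2 fail.

0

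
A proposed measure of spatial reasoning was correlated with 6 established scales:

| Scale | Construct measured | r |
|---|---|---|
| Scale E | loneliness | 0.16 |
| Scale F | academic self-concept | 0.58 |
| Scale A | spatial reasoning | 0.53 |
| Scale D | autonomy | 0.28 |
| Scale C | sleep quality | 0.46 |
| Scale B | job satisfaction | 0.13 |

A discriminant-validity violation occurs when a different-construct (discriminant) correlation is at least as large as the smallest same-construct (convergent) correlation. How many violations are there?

Convergent (same construct = spatial reasoning): Scale A.
Smallest convergent = 0.53. Discriminant values: 0.16, 0.58, 0.28, 0.46, 0.13; count ≥ 0.53 → 1.

1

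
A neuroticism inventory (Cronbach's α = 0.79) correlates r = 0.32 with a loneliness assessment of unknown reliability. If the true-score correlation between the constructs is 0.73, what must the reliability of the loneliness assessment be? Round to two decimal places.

0.24

r_true = r_obs / √(r_xx · r_yy) ⇒ 0.73 = 0.32 / √(0.79 · r_yy).
√(0.79 · r_yy) = 0.32 / 0.73 = 0.4384; 0.79 · r_yy = 0.1922; r_yy = 0.1922 / 0.79 ≈ 0.24.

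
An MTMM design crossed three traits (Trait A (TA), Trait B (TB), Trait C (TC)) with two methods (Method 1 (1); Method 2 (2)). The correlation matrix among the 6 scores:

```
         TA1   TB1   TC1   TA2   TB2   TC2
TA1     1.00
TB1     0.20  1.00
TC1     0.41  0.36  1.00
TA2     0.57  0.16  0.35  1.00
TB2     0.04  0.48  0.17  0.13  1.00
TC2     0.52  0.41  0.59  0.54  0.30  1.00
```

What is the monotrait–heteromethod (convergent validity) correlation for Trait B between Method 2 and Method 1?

Same trait (TB), different methods: r(TB2, TB1) = 0.48.

0.48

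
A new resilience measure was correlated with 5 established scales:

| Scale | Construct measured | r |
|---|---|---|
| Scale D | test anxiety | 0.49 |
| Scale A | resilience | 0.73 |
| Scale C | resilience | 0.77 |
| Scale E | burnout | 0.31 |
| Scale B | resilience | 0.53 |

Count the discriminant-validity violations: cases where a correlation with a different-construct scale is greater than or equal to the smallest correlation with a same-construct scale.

0

Convergent (same construct = resilience): Scale A, Scale C, Scale B.
Smallest convergent = 0.53. Discriminant values: 0.49, 0.31; count ≥ 0.53 → 0.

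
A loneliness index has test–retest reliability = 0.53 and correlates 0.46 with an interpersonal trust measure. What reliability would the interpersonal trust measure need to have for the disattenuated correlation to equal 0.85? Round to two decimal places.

r_true = r_obs / √(r_xx · r_yy) ⇒ 0.85 = 0.46 / √(0.53 · r_yy).
√(0.53 · r_yy) = 0.46 / 0.85 = 0.5412; 0.53 · r_yy = 0.2929; r_yy = 0.2929 / 0.53 ≈ 0.55.

0.55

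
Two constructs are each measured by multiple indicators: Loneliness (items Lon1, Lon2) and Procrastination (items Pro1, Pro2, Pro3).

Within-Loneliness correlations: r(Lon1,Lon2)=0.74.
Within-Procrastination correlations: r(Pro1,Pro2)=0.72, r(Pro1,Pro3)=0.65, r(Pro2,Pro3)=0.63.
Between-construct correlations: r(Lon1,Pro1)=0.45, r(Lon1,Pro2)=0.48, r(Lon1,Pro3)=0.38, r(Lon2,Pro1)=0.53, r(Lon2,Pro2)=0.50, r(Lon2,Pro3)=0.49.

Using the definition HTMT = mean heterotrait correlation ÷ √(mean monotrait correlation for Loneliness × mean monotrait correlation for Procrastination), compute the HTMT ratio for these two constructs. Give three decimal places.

0.672

Between-construct mean = 2.83/6 = 0.4717.
Mean within-Lon = 0.74/1 = 0.7400; mean within-Pro = 2.00/3 = 0.6667.
Geometric mean = √(0.7400 × 0.6667) = 0.7024.
HTMT = 0.4717 / 0.7024 = 0.672.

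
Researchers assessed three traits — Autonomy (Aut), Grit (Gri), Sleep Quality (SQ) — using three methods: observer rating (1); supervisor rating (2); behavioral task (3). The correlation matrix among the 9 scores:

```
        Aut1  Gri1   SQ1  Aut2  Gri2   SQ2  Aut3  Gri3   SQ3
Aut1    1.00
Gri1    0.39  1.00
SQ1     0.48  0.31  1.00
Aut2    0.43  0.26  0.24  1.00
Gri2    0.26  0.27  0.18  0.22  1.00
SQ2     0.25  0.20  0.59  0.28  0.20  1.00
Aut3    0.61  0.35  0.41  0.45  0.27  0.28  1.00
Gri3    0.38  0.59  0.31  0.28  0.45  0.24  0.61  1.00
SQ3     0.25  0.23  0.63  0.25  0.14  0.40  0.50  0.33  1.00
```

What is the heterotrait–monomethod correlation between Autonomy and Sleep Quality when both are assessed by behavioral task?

Different traits, same method: r(Aut3, SQ3) = 0.50.

0.50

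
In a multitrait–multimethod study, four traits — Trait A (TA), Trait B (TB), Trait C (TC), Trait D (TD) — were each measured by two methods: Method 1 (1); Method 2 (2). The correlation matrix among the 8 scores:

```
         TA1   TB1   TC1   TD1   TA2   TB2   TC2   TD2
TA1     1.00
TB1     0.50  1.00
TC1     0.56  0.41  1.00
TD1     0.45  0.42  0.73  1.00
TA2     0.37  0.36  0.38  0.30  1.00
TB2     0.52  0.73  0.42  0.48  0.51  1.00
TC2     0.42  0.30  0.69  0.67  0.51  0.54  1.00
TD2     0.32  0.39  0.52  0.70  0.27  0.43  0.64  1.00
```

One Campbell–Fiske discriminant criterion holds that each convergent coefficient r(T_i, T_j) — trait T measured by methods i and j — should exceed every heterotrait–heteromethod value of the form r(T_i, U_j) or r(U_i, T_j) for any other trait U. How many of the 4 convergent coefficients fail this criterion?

Convergent coefficients and their comparison sets:
TA (methods 1·2): 0.37 vs {0.52, 0.36, 0.42, 0.38, 0.32, 0.30} → fail.
TB (methods 1·2): 0.73 vs {0.36, 0.52, 0.30, 0.42, 0.39, 0.48} → pass.
TC (methods 1·2): 0.69 vs {0.38, 0.42, 0.42, 0.30, 0.52, 0.67} → pass.
TD (methods 1·2): 0.70 vs {0.30, 0.32, 0.48, 0.39, 0.67, 0.52} → pass.
1 of 4 fail.

1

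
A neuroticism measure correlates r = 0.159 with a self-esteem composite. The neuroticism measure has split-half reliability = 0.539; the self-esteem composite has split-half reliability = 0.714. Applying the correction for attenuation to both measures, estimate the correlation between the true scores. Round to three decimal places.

0.256

r_true = r_obs / √(r_xx · r_yy) = 0.159 / √(0.539 × 0.714) = 0.159 / √0.384846 = 0.159 / 0.6204 ≈ 0.256.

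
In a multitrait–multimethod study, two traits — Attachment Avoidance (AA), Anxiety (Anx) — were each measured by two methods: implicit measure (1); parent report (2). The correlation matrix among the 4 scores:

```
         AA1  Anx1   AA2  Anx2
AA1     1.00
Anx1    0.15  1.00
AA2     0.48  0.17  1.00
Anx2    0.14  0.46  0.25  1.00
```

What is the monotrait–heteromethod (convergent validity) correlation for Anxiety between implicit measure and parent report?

0.46

Same trait (Anx), different methods: r(Anx1, Anx2) = 0.46.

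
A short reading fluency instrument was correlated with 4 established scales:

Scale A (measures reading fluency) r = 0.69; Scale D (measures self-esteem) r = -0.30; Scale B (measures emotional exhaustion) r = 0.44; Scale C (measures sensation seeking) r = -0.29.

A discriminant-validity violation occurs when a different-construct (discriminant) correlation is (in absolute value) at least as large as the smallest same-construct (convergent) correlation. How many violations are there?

0

Convergent (same construct = reading fluency): Scale A.
Smallest convergent = 0.69. Discriminant |r|: 0.30, 0.44, 0.29; count ≥ 0.69 → 0.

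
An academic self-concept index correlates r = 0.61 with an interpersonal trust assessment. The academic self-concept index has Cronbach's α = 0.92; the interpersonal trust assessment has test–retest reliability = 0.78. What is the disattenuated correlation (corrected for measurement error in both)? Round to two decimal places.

0.72

r_true = r_obs / √(r_xx · r_yy) = 0.61 / √(0.92 × 0.78) = 0.61 / √0.7176 = 0.61 / 0.8471 ≈ 0.72.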